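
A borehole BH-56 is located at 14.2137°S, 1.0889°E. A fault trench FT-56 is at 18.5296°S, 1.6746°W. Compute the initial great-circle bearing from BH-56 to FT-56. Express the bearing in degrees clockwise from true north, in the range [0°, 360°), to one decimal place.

Δλ = -2.7635°
y = sin Δλ · cos φ₂ = -0.045714
x = cos φ₁ sin φ₂ − sin φ₁ cos φ₂ cos Δλ = -0.075526
θ = atan2(y, x) = -148.8146° → 211.1854° (mod 360°)

211.2°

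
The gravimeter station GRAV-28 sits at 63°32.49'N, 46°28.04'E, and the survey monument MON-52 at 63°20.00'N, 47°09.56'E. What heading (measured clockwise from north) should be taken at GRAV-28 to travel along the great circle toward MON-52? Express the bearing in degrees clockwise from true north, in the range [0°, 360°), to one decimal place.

123.6°

GRAV-28: φ = +63.54150°, λ = +46.46733°
MON-52: φ = +63.33333°, λ = +47.15933°
Δλ = 0.6920°
y = sin Δλ · cos φ₂ = 0.005420
x = cos φ₁ sin φ₂ − sin φ₁ cos φ₂ cos Δλ = -0.003604
θ = atan2(y, x) = 123.6193° → 123.6193° (mod 360°)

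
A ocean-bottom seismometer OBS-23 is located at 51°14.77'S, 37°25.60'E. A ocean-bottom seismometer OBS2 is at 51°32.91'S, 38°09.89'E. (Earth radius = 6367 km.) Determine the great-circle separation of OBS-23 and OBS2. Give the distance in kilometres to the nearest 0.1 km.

61.2 km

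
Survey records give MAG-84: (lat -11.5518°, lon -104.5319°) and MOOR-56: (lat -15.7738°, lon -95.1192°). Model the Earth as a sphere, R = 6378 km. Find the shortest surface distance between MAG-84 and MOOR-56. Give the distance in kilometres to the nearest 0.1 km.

Δφ = -4.2220°,  Δλ = 9.4127°
a = sin²(Δφ/2) + cos φ₁ cos φ₂ sin²(Δλ/2) = 0.007704
c = 2·arcsin(√a) = 0.175773 rad = 10.0710°
d = R·c = 6378 × 0.175773 = 1121.1 km

1121.1 km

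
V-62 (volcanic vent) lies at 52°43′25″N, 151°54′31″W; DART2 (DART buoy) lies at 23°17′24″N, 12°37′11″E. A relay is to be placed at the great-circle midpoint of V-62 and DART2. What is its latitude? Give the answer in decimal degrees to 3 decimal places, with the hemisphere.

72.667°N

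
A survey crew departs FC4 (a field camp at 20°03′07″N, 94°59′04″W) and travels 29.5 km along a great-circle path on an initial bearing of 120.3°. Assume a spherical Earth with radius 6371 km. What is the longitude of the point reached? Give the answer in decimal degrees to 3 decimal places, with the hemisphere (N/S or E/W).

FC4: φ = +20.05194°, λ = -94.98444°
δ = d/R = 29.5/6371 = 0.004630 rad
φ₂ = arcsin(sin φ₁ cos δ + cos φ₁ sin δ cos θ)
   = arcsin(0.34287·0.99999 + 0.93938·0.00463·-0.50453) = 19.91793°
λ₂ = λ₁ + atan2(sin θ sin δ cos φ₁, cos δ − sin φ₁ sin φ₂) = -94.74081°

94.741°W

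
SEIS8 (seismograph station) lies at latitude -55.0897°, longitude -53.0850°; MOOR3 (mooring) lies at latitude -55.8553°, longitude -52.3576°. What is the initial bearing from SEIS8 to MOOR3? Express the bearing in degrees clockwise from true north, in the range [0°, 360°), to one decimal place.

Δλ = 0.7274°
y = sin Δλ · cos φ₂ = 0.007126
x = cos φ₁ sin φ₂ − sin φ₁ cos φ₂ cos Δλ = -0.013399
θ = atan2(y, x) = 151.9958° → 151.9958° (mod 360°)

152.0°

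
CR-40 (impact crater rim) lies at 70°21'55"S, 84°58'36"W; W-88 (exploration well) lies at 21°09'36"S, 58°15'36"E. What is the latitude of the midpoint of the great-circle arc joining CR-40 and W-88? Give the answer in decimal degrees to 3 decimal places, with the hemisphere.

61.984°S

CR-40: φ = -70.36528°, λ = -84.97667°
W-88: φ = -21.16000°, λ = +58.26000°
Bx = cos φ₂ cos Δλ = -0.747100,  By = cos φ₂ sin Δλ = 0.558157
φₘ = atan2(sin φ₁ + sin φ₂, √((cos φ₁ + Bx)² + By²)) = -61.98379°
λₘ = λ₁ + atan2(By, cos φ₁ + Bx) = 41.39466°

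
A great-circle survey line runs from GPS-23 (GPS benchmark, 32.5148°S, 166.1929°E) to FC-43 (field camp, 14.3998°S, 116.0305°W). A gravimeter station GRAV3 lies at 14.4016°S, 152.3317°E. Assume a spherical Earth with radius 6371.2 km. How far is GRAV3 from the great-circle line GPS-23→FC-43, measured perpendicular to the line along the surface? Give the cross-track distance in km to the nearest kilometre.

δ₁₃ = central angle GPS-23→GRAV3 = 0.385370 rad  (haversine)
θ₁₃ = bearing GPS-23→GRAV3 = 321.881°,  θ₁₂ = bearing GPS-23→FC-43 = 95.999°
dₓₜ = R·arcsin(sin δ₁₃ · sin(θ₁₃ − θ₁₂)) = 6371.2·arcsin(0.37590·sin(225.882°)) = -1740.943 km
|dₓₜ| = 1740.943 km

1741 km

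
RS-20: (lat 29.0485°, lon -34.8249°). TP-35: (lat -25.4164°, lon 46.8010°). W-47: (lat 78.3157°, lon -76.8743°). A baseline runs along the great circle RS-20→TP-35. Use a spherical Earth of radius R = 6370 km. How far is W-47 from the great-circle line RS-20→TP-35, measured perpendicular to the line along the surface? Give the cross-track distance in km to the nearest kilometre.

4449 km

δ₁₃ = central angle RS-20→W-47 = 0.918572 rad  (haversine)
θ₁₃ = bearing RS-20→W-47 = 350.173°,  θ₁₂ = bearing RS-20→TP-35 = 116.168°
dₓₜ = R·arcsin(sin δ₁₃ · sin(θ₁₃ − θ₁₂)) = 6370·arcsin(0.79474·sin(234.005°)) = -4448.836 km
|dₓₜ| = 4448.836 km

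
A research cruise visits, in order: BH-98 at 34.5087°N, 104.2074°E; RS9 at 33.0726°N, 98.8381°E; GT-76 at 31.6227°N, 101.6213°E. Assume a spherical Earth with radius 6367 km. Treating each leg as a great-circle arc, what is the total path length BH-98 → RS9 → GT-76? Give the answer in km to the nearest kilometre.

BH-98→RS9: c = 0.081803 rad, d = 520.84 km
RS9→GT-76: c = 0.048210 rad, d = 306.95 km
Total = 520.84 + 306.95 = 827.79 km

828 km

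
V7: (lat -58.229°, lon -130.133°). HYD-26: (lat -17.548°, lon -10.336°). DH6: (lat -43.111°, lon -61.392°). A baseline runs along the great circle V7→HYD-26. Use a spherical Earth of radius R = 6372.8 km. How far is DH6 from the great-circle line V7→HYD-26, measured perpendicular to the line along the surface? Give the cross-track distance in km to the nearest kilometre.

δ₁₃ = central angle V7→DH6 = 0.766445 rad  (haversine)
θ₁₃ = bearing V7→DH6 = 101.207°,  θ₁₂ = bearing V7→HYD-26 = 124.165°
dₓₜ = R·arcsin(sin δ₁₃ · sin(θ₁₃ − θ₁₂)) = 6372.8·arcsin(0.69358·sin(-22.958°)) = -1745.789 km
|dₓₜ| = 1745.789 km

1746 km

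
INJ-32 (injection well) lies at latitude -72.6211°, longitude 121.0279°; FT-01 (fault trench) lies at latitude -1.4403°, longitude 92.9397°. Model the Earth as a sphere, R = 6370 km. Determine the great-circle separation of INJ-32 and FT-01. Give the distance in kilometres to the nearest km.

8149 km

Δφ = 71.1808°,  Δλ = -28.0882°
a = sin²(Δφ/2) + cos φ₁ cos φ₂ sin²(Δλ/2) = 0.356292
c = 2·arcsin(√a) = 1.279269 rad = 73.2967°
d = R·c = 6370 × 1.279269 = 8148.9 km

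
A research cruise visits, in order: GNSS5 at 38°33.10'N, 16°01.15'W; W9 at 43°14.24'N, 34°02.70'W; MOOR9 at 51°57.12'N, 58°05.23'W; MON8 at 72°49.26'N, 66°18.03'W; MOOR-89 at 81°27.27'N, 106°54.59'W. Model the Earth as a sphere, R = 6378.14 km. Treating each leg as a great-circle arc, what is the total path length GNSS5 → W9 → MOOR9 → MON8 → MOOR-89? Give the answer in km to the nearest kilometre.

GNSS5: φ = +38.55167°, λ = -16.01917°
W9: φ = +43.23733°, λ = -34.04500°
MOOR9: φ = +51.95200°, λ = -58.08717°
MON8: φ = +72.82100°, λ = -66.30050°
MOOR-89: φ = +81.45450°, λ = -106.90983°
GNSS5→W9: c = 0.250884 rad, d = 1600.17 km
W9→MOOR9: c = 0.319151 rad, d = 2035.59 km
MOOR9→MON8: c = 0.369439 rad, d = 2356.33 km
MON8→MOOR-89: c = 0.209674 rad, d = 1337.33 km
Total = 1600.17 + 2035.59 + 2356.33 + 1337.33 = 7329.42 km

7329 km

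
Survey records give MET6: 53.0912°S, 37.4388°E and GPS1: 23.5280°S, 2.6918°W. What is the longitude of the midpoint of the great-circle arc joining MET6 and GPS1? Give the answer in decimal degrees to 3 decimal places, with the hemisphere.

Bx = cos φ₂ cos Δλ = 0.701014,  By = cos φ₂ sin Δλ = -0.590949
φₘ = atan2(sin φ₁ + sin φ₂, √((cos φ₁ + Bx)² + By²)) = -39.98482°
λₘ = λ₁ + atan2(By, cos φ₁ + Bx) = 13.01922°

13.019°E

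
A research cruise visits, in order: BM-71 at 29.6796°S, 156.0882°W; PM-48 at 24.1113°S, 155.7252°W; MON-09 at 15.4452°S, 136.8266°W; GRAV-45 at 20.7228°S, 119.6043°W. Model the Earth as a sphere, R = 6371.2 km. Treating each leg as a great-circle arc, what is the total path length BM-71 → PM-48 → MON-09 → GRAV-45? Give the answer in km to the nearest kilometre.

4728 km

BM-71→PM-48: c = 0.097349 rad, d = 620.23 km
PM-48→MON-09: c = 0.344760 rad, d = 2196.53 km
MON-09→GRAV-45: c = 0.299991 rad, d = 1911.30 km
Total = 620.23 + 2196.53 + 1911.30 = 4728.07 km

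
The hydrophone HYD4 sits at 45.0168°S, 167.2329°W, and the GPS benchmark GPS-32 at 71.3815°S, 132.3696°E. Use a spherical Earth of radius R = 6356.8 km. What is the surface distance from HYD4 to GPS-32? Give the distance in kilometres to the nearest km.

4280 km

Δφ = -26.3647°,  Δλ = -60.3975°
a = sin²(Δφ/2) + cos φ₁ cos φ₂ sin²(Δλ/2) = 0.109109
c = 2·arcsin(√a) = 0.673277 rad = 38.5759°
d = R·c = 6356.8 × 0.673277 = 4279.9 km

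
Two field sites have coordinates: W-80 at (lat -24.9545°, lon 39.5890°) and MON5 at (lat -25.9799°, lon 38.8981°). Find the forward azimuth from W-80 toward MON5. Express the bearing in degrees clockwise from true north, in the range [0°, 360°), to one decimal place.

211.2°

Δλ = -0.6909°
y = sin Δλ · cos φ₂ = -0.010840
x = cos φ₁ sin φ₂ − sin φ₁ cos φ₂ cos Δλ = -0.017923
θ = atan2(y, x) = -148.8351° → 211.1649° (mod 360°)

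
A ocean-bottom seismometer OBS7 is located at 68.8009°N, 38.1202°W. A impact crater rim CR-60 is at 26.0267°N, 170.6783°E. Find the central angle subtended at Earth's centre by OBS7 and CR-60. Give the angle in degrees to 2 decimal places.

82.86°

Δφ = -42.7742°,  Δλ = -151.2015°
a = sin²(Δφ/2) + cos φ₁ cos φ₂ sin²(Δλ/2) = 0.437827
c = 2·arcsin(√a) = 1.446127 rad = 82.8570°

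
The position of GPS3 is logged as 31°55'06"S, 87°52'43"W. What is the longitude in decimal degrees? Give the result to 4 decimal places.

87° + 52′/60 + 43″/3600 = 87 + 0.86667 + 0.01194 = 87.8786°

87.8786°W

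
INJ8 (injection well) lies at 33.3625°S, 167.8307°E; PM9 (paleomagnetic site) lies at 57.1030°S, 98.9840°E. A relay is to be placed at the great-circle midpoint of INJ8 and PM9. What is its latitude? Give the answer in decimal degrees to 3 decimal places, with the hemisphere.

50.416°S

Bx = cos φ₂ cos Δλ = 0.195997,  By = cos φ₂ sin Δλ = -0.506533
φₘ = atan2(sin φ₁ + sin φ₂, √((cos φ₁ + Bx)² + By²)) = -50.41636°
λₘ = λ₁ + atan2(By, cos φ₁ + Bx) = 141.67017°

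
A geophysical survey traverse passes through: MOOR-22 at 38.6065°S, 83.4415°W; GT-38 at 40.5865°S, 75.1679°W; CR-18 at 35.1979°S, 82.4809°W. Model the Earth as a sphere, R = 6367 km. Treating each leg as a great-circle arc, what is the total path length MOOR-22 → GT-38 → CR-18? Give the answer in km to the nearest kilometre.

1618 km

MOOR-22→GT-38: c = 0.116458 rad, d = 741.49 km
GT-38→CR-18: c = 0.137712 rad, d = 876.81 km
Total = 741.49 + 876.81 = 1618.30 km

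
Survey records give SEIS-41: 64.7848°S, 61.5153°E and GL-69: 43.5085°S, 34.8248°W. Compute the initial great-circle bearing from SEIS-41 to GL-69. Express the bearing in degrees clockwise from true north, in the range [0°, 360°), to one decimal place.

Δλ = -96.3401°
y = sin Δλ · cos φ₂ = -0.720836
x = cos φ₁ sin φ₂ − sin φ₁ cos φ₂ cos Δλ = -0.365758
θ = atan2(y, x) = -116.9036° → 243.0964° (mod 360°)

243.1°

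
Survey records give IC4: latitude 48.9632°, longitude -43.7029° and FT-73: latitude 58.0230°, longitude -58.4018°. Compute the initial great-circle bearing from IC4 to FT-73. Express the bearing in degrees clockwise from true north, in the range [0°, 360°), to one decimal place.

321.8°

Δλ = -14.6989°
y = sin Δλ · cos φ₂ = -0.134375
x = cos φ₁ sin φ₂ − sin φ₁ cos φ₂ cos Δλ = 0.170538
θ = atan2(y, x) = -38.2362° → 321.7638° (mod 360°)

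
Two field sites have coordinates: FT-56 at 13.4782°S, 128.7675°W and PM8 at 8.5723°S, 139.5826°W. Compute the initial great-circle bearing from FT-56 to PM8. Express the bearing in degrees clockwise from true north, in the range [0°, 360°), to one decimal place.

Δλ = -10.8151°
y = sin Δλ · cos φ₂ = -0.185544
x = cos φ₁ sin φ₂ − sin φ₁ cos φ₂ cos Δλ = 0.081426
θ = atan2(y, x) = -66.3058° → 293.6942° (mod 360°)

293.7°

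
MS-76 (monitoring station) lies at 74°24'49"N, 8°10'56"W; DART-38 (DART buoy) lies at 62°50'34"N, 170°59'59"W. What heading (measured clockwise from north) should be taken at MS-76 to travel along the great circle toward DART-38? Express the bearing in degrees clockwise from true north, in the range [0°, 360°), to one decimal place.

348.4°

MS-76: φ = +74.41361°, λ = -8.18222°
DART-38: φ = +62.84278°, λ = -170.99972°
Δλ = -162.8175°
y = sin Δλ · cos φ₂ = -0.134838
x = cos φ₁ sin φ₂ − sin φ₁ cos φ₂ cos Δλ = 0.659097
θ = atan2(y, x) = -11.5620° → 348.4380° (mod 360°)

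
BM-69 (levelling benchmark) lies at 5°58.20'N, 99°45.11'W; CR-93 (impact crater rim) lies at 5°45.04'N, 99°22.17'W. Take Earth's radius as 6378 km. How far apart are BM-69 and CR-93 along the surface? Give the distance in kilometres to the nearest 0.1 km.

48.9 km

BM-69: φ = +5.97000°, λ = -99.75183°
CR-93: φ = +5.75067°, λ = -99.36950°
Δφ = -0.2193°,  Δλ = 0.3823°
a = sin²(Δφ/2) + cos φ₁ cos φ₂ sin²(Δλ/2) = 0.000015
c = 2·arcsin(√a) = 0.007663 rad = 0.4390°
d = R·c = 6378 × 0.007663 = 48.9 km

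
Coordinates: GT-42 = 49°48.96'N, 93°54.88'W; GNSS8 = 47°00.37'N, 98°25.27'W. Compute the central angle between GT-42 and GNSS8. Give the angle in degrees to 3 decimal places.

4.103°

GT-42: φ = +49.81600°, λ = -93.91467°
GNSS8: φ = +47.00617°, λ = -98.42117°
Δφ = -2.8098°,  Δλ = -4.5065°
a = sin²(Δφ/2) + cos φ₁ cos φ₂ sin²(Δλ/2) = 0.001281
c = 2·arcsin(√a) = 0.071605 rad = 4.1027°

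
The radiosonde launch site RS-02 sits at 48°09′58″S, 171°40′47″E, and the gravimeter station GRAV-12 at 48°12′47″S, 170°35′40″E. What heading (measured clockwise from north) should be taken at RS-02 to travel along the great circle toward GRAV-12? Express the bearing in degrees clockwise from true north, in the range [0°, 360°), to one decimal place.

265.9°

RS-02: φ = -48.16611°, λ = +171.67972°
GRAV-12: φ = -48.21306°, λ = +170.59444°
Δλ = -1.0853°
y = sin Δλ · cos φ₂ = -0.012621
x = cos φ₁ sin φ₂ − sin φ₁ cos φ₂ cos Δλ = -0.000908
θ = atan2(y, x) = -94.1167° → 265.8833° (mod 360°)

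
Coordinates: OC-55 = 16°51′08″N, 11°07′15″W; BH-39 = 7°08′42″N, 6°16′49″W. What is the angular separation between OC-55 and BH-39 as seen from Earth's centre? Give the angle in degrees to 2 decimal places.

OC-55: φ = +16.85222°, λ = -11.12083°
BH-39: φ = +7.14500°, λ = -6.28028°
Δφ = -9.7072°,  Δλ = 4.8406°
a = sin²(Δφ/2) + cos φ₁ cos φ₂ sin²(Δλ/2) = 0.008852
c = 2·arcsin(√a) = 0.188453 rad = 10.7975°

10.80°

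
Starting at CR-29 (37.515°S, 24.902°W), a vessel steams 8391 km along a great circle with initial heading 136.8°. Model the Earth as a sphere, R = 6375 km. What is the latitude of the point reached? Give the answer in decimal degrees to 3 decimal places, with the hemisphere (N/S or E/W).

45.474°S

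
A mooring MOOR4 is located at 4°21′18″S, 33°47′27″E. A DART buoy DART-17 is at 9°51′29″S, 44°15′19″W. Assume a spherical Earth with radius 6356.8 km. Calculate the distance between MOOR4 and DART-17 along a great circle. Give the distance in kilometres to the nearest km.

8598 km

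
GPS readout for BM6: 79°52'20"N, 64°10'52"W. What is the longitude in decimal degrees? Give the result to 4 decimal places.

64° + 10′/60 + 52″/3600 = 64 + 0.16667 + 0.01444 = 64.1811°

64.1811°W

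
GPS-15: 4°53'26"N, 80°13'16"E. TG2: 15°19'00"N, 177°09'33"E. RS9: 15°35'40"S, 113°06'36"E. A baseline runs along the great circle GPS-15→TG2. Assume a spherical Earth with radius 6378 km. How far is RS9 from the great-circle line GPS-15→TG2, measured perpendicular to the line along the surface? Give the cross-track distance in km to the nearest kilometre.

GPS-15: φ = +4.89056°, λ = +80.22111°
TG2: φ = +15.31667°, λ = +177.15917°
RS9: φ = -15.59444°, λ = +113.11000°
δ₁₃ = central angle GPS-15→RS9 = 0.671401 rad  (haversine)
θ₁₃ = bearing GPS-15→RS9 = 122.780°,  θ₁₂ = bearing GPS-15→TG2 = 74.078°
dₓₜ = R·arcsin(sin δ₁₃ · sin(θ₁₃ − θ₁₂)) = 6378·arcsin(0.62208·sin(48.702°)) = 3101.635 km
|dₓₜ| = 3101.635 km

3102 km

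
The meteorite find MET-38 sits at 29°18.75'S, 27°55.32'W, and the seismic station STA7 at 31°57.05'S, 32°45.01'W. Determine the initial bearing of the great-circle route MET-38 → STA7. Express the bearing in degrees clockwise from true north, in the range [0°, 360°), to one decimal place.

236.4°

MET-38: φ = -29.31250°, λ = -27.92200°
STA7: φ = -31.95083°, λ = -32.75017°
Δλ = -4.8282°
y = sin Δλ · cos φ₂ = -0.071417
x = cos φ₁ sin φ₂ − sin φ₁ cos φ₂ cos Δλ = -0.047505
θ = atan2(y, x) = -123.6313° → 236.3687° (mod 360°)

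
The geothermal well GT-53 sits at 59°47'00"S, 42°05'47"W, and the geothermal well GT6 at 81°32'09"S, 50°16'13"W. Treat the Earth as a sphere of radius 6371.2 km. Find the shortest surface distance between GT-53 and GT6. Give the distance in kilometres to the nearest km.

GT-53: φ = -59.78333°, λ = -42.09639°
GT6: φ = -81.53583°, λ = -50.27028°
Δφ = -21.7525°,  Δλ = -8.1739°
a = sin²(Δφ/2) + cos φ₁ cos φ₂ sin²(Δλ/2) = 0.035980
c = 2·arcsin(√a) = 0.381678 rad = 21.8686°
d = R·c = 6371.2 × 0.381678 = 2431.7 km

2432 km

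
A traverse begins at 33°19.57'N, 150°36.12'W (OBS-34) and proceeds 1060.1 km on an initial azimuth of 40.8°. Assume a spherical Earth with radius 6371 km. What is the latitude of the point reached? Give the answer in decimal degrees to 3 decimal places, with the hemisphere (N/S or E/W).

40.284°N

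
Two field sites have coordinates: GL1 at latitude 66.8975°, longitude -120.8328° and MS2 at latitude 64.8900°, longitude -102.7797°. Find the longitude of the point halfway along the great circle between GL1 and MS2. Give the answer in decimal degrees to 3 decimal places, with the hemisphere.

Bx = cos φ₂ cos Δλ = 0.403466,  By = cos φ₂ sin Δλ = 0.131508
φₘ = atan2(sin φ₁ + sin φ₂, √((cos φ₁ + Bx)² + By²)) = 66.15842°
λₘ = λ₁ + atan2(By, cos φ₁ + Bx) = -111.44986°

111.450°W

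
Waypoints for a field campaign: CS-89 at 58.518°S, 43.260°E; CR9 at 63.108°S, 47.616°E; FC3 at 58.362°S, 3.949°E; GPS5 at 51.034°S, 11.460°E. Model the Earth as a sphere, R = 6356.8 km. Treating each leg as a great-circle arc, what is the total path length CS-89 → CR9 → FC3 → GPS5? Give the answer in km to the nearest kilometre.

CS-89→CR9: c = 0.088227 rad, d = 560.84 km
CR9→FC3: c = 0.373826 rad, d = 2376.34 km
FC3→GPS5: c = 0.148448 rad, d = 943.65 km
Total = 560.84 + 2376.34 + 943.65 = 3880.83 km

3881 km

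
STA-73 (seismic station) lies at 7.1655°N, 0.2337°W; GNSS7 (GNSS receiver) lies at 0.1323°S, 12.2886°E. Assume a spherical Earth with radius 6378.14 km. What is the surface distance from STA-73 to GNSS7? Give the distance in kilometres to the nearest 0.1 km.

1610.3 km

Δφ = -7.2978°,  Δλ = 12.5223°
a = sin²(Δφ/2) + cos φ₁ cos φ₂ sin²(Δλ/2) = 0.015852
c = 2·arcsin(√a) = 0.252476 rad = 14.4658°
d = R·c = 6378.14 × 0.252476 = 1610.3 km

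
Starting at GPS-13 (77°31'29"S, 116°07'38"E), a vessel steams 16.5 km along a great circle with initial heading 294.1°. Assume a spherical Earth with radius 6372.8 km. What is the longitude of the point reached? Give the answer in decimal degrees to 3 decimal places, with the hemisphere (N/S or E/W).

115.503°E

GPS-13: φ = -77.52472°, λ = +116.12722°
δ = d/R = 16.5/6372.8 = 0.002589 rad
φ₂ = arcsin(sin φ₁ cos δ + cos φ₁ sin δ cos θ)
   = arcsin(-0.97639·1.00000 + 0.21602·0.00259·0.40833) = -77.46343°
λ₂ = λ₁ + atan2(sin θ sin δ cos φ₁, cos δ − sin φ₁ sin φ₂) = 115.50336°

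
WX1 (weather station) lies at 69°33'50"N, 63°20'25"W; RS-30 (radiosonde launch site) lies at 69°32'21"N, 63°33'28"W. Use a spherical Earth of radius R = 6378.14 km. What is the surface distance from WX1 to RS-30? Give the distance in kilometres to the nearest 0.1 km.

WX1: φ = +69.56389°, λ = -63.34028°
RS-30: φ = +69.53917°, λ = -63.55778°
Δφ = -0.0247°,  Δλ = -0.2175°
a = sin²(Δφ/2) + cos φ₁ cos φ₂ sin²(Δλ/2) = 0.000000
c = 2·arcsin(√a) = 0.001395 rad = 0.0799°
d = R·c = 6378.14 × 0.001395 = 8.9 km

8.9 km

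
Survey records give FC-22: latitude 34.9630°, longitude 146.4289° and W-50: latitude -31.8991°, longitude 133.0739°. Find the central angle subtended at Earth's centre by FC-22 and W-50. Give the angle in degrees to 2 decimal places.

68.03°

Δφ = -66.8621°,  Δλ = -13.3550°
a = sin²(Δφ/2) + cos φ₁ cos φ₂ sin²(Δλ/2) = 0.312935
c = 2·arcsin(√a) = 1.187337 rad = 68.0294°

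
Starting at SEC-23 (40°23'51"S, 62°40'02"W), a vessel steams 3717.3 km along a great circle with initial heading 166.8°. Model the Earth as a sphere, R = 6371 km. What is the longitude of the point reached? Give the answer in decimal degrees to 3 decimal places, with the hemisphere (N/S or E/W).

SEC-23: φ = -40.39750°, λ = -62.66722°
δ = d/R = 3717.3/6371 = 0.583472 rad
φ₂ = arcsin(sin φ₁ cos δ + cos φ₁ sin δ cos θ)
   = arcsin(-0.64809·0.83455 + 0.76157·0.55092·-0.97358) = -71.68522°
λ₂ = λ₁ + atan2(sin θ sin δ cos φ₁, cos δ − sin φ₁ sin φ₂) = -39.06732°

39.067°W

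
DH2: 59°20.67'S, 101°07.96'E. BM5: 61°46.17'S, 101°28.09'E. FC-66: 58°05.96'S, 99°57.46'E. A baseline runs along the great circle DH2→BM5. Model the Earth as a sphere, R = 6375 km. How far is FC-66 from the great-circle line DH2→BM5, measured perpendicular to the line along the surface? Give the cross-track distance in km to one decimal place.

59.9 km

DH2: φ = -59.34450°, λ = +101.13267°
BM5: φ = -61.76950°, λ = +101.46817°
FC-66: φ = -58.09933°, λ = +99.95767°
δ₁₃ = central angle DH2→FC-66 = 0.024199 rad  (haversine)
θ₁₃ = bearing DH2→FC-66 = 333.395°,  θ₁₂ = bearing DH2→BM5 = 176.255°
dₓₜ = R·arcsin(sin δ₁₃ · sin(θ₁₃ − θ₁₂)) = 6375·arcsin(0.02420·sin(157.139°)) = 59.928 km
|dₓₜ| = 59.928 km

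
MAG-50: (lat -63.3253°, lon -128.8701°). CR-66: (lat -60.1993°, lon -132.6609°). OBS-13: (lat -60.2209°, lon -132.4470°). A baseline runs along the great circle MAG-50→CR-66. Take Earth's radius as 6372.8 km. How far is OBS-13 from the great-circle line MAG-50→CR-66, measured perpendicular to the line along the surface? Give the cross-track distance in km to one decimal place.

δ₁₃ = central angle MAG-50→OBS-13 = 0.061683 rad  (haversine)
θ₁₃ = bearing MAG-50→OBS-13 = 329.825°,  θ₁₂ = bearing MAG-50→CR-66 = 328.472°
dₓₜ = R·arcsin(sin δ₁₃ · sin(θ₁₃ − θ₁₂)) = 6372.8·arcsin(0.06164·sin(1.352°)) = 9.271 km
|dₓₜ| = 9.271 km

9.3 km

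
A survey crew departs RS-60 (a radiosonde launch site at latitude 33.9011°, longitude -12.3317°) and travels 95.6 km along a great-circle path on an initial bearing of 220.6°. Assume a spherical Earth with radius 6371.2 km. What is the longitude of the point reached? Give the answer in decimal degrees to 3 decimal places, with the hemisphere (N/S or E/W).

δ = d/R = 95.6/6371.2 = 0.015005 rad
φ₂ = arcsin(sin φ₁ cos δ + cos φ₁ sin δ cos θ)
   = arcsin(0.55776·0.99989 + 0.83000·0.01500·-0.75927) = 33.24652°
λ₂ = λ₁ + atan2(sin θ sin δ cos φ₁, cos δ − sin φ₁ sin φ₂) = -13.00068°

13.001°W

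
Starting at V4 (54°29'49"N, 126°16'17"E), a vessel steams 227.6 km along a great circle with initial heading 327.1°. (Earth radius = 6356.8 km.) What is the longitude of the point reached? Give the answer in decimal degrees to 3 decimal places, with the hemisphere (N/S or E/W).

124.268°E

V4: φ = +54.49694°, λ = +126.27139°
δ = d/R = 227.6/6356.8 = 0.035804 rad
φ₂ = arcsin(sin φ₁ cos δ + cos φ₁ sin δ cos θ)
   = arcsin(0.81408·0.99936 + 0.58075·0.03580·0.83962) = 56.20339°
λ₂ = λ₁ + atan2(sin θ sin δ cos φ₁, cos δ − sin φ₁ sin φ₂) = 124.26819°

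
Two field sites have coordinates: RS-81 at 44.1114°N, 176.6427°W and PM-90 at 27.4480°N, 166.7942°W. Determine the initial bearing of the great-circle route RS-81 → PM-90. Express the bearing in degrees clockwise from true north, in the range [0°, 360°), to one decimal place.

151.3°

Δλ = 9.8485°
y = sin Δλ · cos φ₂ = 0.151789
x = cos φ₁ sin φ₂ − sin φ₁ cos φ₂ cos Δλ = -0.277646
θ = atan2(y, x) = 151.3346° → 151.3346° (mod 360°)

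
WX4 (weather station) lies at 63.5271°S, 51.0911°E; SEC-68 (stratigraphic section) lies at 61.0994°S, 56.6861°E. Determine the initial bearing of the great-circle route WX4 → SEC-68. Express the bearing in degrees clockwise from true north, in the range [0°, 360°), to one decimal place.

Δλ = 5.5950°
y = sin Δλ · cos φ₂ = 0.047119
x = cos φ₁ sin φ₂ − sin φ₁ cos φ₂ cos Δλ = 0.040298
θ = atan2(y, x) = 49.4619° → 49.4619° (mod 360°)

49.5°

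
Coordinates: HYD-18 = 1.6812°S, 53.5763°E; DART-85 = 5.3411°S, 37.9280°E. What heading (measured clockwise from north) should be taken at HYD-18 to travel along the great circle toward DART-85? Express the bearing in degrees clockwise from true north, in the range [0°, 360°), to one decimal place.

256.4°

Δλ = -15.6483°
y = sin Δλ · cos φ₂ = -0.268561
x = cos φ₁ sin φ₂ − sin φ₁ cos φ₂ cos Δλ = -0.064917
θ = atan2(y, x) = -103.5889° → 256.4111° (mod 360°)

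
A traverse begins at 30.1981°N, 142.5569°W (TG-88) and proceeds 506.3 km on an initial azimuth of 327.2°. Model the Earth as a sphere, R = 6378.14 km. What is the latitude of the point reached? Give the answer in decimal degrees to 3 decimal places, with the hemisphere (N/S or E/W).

33.988°N

δ = d/R = 506.3/6378.14 = 0.079381 rad
φ₂ = arcsin(sin φ₁ cos δ + cos φ₁ sin δ cos θ)
   = arcsin(0.50299·0.99685 + 0.86429·0.07930·0.84057) = 33.98780°
λ₂ = λ₁ + atan2(sin θ sin δ cos φ₁, cos δ − sin φ₁ sin φ₂) = -145.52654°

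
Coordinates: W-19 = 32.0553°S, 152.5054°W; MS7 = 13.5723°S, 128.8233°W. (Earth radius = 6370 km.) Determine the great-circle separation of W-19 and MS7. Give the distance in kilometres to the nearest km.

Δφ = 18.4830°,  Δλ = 23.6821°
a = sin²(Δφ/2) + cos φ₁ cos φ₂ sin²(Δλ/2) = 0.060481
c = 2·arcsin(√a) = 0.496955 rad = 28.4734°
d = R·c = 6370 × 0.496955 = 3165.6 km

3166 km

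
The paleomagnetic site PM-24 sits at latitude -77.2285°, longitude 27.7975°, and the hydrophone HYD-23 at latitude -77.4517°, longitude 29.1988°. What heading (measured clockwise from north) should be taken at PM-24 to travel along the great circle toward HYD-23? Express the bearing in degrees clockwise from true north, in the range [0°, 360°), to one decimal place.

Δλ = 1.4013°
y = sin Δλ · cos φ₂ = 0.005313
x = cos φ₁ sin φ₂ − sin φ₁ cos φ₂ cos Δλ = -0.003959
θ = atan2(y, x) = 126.6907° → 126.6907° (mod 360°)

126.7°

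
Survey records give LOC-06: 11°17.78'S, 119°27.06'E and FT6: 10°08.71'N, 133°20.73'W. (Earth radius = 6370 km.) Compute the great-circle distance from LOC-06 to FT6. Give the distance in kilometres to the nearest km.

12081 km

LOC-06: φ = -11.29633°, λ = +119.45100°
FT6: φ = +10.14517°, λ = -133.34550°
Δφ = 21.4415°,  Δλ = 107.2035°
a = sin²(Δφ/2) + cos φ₁ cos φ₂ sin²(Δλ/2) = 0.660003
c = 2·arcsin(√a) = 1.896531 rad = 108.6632°
d = R·c = 6370 × 1.896531 = 12080.9 km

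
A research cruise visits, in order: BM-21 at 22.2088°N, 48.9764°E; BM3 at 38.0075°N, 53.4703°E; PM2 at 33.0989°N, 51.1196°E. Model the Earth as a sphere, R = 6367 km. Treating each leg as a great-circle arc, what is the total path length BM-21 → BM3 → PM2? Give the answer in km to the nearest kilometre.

BM-21→BM3: c = 0.283860 rad, d = 1807.34 km
BM3→PM2: c = 0.091934 rad, d = 585.35 km
Total = 1807.34 + 585.35 = 2392.68 km

2393 km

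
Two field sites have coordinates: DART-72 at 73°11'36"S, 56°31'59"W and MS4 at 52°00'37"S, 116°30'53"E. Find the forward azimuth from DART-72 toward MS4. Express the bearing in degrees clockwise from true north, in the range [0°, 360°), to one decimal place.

DART-72: φ = -73.19333°, λ = -56.53306°
MS4: φ = -52.01028°, λ = +116.51472°
Δλ = 173.0478°
y = sin Δλ · cos φ₂ = 0.074504
x = cos φ₁ sin φ₂ − sin φ₁ cos φ₂ cos Δλ = -0.812776
θ = atan2(y, x) = 174.7626° → 174.7626° (mod 360°)

174.8°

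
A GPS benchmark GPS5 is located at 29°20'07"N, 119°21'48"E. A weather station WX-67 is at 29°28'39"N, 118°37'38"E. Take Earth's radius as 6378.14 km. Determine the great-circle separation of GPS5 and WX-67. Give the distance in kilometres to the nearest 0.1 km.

73.1 km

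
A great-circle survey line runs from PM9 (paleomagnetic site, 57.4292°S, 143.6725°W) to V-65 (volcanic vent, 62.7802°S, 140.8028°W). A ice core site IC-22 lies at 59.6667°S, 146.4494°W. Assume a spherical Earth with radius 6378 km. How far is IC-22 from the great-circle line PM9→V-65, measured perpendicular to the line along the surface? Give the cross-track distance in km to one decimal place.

211.5 km

δ₁₃ = central angle PM9→IC-22 = 0.046516 rad  (haversine)
θ₁₃ = bearing PM9→IC-22 = 211.748°,  θ₁₂ = bearing PM9→V-65 = 166.272°
dₓₜ = R·arcsin(sin δ₁₃ · sin(θ₁₃ − θ₁₂)) = 6378·arcsin(0.04650·sin(45.476°)) = 211.482 km
|dₓₜ| = 211.482 km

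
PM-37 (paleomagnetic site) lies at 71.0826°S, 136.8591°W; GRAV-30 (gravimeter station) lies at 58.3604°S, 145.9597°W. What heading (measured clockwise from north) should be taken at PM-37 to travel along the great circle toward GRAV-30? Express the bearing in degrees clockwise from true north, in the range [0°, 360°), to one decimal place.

Δλ = -9.1006°
y = sin Δλ · cos φ₂ = -0.082971
x = cos φ₁ sin φ₂ − sin φ₁ cos φ₂ cos Δλ = 0.213978
θ = atan2(y, x) = -21.1941° → 338.8059° (mod 360°)

338.8°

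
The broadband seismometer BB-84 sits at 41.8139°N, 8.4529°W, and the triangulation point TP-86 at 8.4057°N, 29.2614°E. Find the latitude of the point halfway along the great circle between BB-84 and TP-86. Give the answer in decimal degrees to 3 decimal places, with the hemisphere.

Bx = cos φ₂ cos Δλ = 0.782573,  By = cos φ₂ sin Δλ = 0.605153
φₘ = atan2(sin φ₁ + sin φ₂, √((cos φ₁ + Bx)² + By²)) = 26.31941°
λₘ = λ₁ + atan2(By, cos φ₁ + Bx) = 13.15423°

26.319°N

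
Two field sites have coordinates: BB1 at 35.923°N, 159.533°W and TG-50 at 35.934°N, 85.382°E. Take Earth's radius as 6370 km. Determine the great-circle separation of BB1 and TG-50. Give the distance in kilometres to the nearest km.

9583 km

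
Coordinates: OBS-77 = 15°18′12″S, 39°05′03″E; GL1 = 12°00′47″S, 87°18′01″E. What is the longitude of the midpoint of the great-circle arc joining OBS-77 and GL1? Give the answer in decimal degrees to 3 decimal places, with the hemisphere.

OBS-77: φ = -15.30333°, λ = +39.08417°
GL1: φ = -12.01306°, λ = +87.30028°
Bx = cos φ₂ cos Δλ = 0.651730,  By = cos φ₂ sin Δλ = 0.729334
φₘ = atan2(sin φ₁ + sin φ₂, √((cos φ₁ + Bx)² + By²)) = -14.90754°
λₘ = λ₁ + atan2(By, cos φ₁ + Bx) = 63.37116°

63.371°E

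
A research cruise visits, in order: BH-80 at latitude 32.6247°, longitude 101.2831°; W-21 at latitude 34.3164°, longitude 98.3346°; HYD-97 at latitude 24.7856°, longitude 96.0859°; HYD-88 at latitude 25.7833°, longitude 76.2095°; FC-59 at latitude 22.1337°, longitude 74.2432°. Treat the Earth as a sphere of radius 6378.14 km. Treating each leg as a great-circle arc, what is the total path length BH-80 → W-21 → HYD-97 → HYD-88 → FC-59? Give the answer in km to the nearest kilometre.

3870 km

BH-80→W-21: c = 0.052097 rad, d = 332.28 km
W-21→HYD-97: c = 0.169796 rad, d = 1082.98 km
HYD-97→HYD-88: c = 0.313861 rad, d = 2001.85 km
HYD-88→FC-59: c = 0.070996 rad, d = 452.82 km
Total = 332.28 + 1082.98 + 2001.85 + 452.82 = 3869.93 km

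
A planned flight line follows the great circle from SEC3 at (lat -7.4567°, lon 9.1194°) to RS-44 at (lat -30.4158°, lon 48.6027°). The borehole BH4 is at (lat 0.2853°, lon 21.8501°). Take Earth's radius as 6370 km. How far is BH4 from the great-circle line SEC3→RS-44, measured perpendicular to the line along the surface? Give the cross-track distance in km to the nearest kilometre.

δ₁₃ = central angle SEC3→BH4 = 0.259535 rad  (haversine)
θ₁₃ = bearing SEC3→BH4 = 59.170°,  θ₁₂ = bearing SEC3→RS-44 = 127.160°
dₓₜ = R·arcsin(sin δ₁₃ · sin(θ₁₃ − θ₁₂)) = 6370·arcsin(0.25663·sin(-67.990°)) = -1530.275 km
|dₓₜ| = 1530.275 km

1530 km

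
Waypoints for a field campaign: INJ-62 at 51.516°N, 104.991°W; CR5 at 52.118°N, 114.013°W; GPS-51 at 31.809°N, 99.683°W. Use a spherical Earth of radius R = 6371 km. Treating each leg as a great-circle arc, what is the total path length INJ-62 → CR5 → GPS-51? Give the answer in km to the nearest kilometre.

3163 km

INJ-62→CR5: c = 0.097841 rad, d = 623.35 km
CR5→GPS-51: c = 0.398617 rad, d = 2539.59 km
Total = 623.35 + 2539.59 = 3162.93 km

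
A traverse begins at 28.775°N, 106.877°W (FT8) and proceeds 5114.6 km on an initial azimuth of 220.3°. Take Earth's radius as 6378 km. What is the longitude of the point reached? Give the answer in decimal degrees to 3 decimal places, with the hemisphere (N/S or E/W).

δ = d/R = 5114.6/6378 = 0.801913 rad
φ₂ = arcsin(sin φ₁ cos δ + cos φ₁ sin δ cos θ)
   = arcsin(0.48137·0.69533 + 0.87652·0.71869·-0.76267) = -8.37915°
λ₂ = λ₁ + atan2(sin θ sin δ cos φ₁, cos δ − sin φ₁ sin φ₂) = -134.90190°

134.902°W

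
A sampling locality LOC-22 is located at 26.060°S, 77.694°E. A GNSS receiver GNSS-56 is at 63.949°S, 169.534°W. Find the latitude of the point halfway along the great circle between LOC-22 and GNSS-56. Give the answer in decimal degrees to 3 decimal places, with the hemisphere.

Bx = cos φ₂ cos Δλ = -0.169988,  By = cos φ₂ sin Δλ = 0.404939
φₘ = atan2(sin φ₁ + sin φ₂, √((cos φ₁ + Bx)² + By²)) = -58.07868°
λₘ = λ₁ + atan2(By, cos φ₁ + Bx) = 106.76673°

58.079°S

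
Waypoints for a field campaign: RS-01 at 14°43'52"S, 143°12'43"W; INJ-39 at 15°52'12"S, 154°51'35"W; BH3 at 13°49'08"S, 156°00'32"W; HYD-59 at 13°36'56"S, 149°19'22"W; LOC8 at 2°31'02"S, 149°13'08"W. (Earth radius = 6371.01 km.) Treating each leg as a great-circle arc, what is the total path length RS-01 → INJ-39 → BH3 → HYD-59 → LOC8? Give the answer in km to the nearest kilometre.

RS-01: φ = -14.73111°, λ = -143.21194°
INJ-39: φ = -15.87000°, λ = -154.85972°
BH3: φ = -13.81889°, λ = -156.00889°
HYD-59: φ = -13.61556°, λ = -149.32278°
LOC8: φ = -2.51722°, λ = -149.21889°
RS-01→INJ-39: c = 0.197064 rad, d = 1255.50 km
INJ-39→BH3: c = 0.040711 rad, d = 259.37 km
BH3→HYD-59: c = 0.113418 rad, d = 722.59 km
HYD-59→LOC8: c = 0.193711 rad, d = 1234.13 km
Total = 1255.50 + 259.37 + 722.59 + 1234.13 = 3471.59 km

3472 km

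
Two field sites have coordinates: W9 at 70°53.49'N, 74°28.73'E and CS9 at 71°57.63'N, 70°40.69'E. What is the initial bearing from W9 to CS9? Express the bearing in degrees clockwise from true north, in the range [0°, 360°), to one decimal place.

W9: φ = +70.89150°, λ = +74.47883°
CS9: φ = +71.96050°, λ = +70.67817°
Δλ = -3.8007°
y = sin Δλ · cos φ₂ = -0.020527
x = cos φ₁ sin φ₂ − sin φ₁ cos φ₂ cos Δλ = 0.019300
θ = atan2(y, x) = -46.7643° → 313.2357° (mod 360°)

313.2°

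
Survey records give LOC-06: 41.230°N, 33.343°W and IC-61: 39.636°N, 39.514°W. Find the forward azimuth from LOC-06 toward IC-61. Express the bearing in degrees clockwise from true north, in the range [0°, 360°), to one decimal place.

253.3°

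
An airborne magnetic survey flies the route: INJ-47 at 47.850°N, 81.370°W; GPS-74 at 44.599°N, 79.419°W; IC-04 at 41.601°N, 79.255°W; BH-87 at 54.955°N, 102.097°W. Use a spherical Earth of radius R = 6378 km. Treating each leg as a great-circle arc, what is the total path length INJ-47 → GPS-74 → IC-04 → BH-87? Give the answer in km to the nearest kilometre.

INJ-47→GPS-74: c = 0.061431 rad, d = 391.81 km
GPS-74→IC-04: c = 0.052367 rad, d = 333.99 km
IC-04→BH-87: c = 0.350247 rad, d = 2233.87 km
Total = 391.81 + 333.99 + 2233.87 = 2959.68 km

2960 km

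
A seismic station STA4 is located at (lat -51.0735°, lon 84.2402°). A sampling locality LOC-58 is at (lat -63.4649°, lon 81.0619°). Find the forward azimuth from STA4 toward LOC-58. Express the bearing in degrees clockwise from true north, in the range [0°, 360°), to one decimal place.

186.6°

Δλ = -3.1783°
y = sin Δλ · cos φ₂ = -0.024769
x = cos φ₁ sin φ₂ − sin φ₁ cos φ₂ cos Δλ = -0.215123
θ = atan2(y, x) = -173.4319° → 186.5681° (mod 360°)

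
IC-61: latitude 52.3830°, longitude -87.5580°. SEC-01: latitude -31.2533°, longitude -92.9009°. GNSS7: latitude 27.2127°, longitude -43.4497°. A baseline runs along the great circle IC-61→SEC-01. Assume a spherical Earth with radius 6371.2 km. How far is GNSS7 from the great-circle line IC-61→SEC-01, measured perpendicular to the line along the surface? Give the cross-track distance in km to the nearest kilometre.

4385 km

δ₁₃ = central angle IC-61→GNSS7 = 0.719726 rad  (haversine)
θ₁₃ = bearing IC-61→GNSS7 = 110.113°,  θ₁₂ = bearing IC-61→SEC-01 = 184.593°
dₓₜ = R·arcsin(sin δ₁₃ · sin(θ₁₃ − θ₁₂)) = 6371.2·arcsin(0.65918·sin(-74.480°)) = -4384.612 km
|dₓₜ| = 4384.612 km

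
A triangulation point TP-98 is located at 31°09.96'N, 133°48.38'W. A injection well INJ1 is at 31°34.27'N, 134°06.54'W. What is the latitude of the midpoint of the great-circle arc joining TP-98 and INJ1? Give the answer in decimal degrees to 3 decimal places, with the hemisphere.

TP-98: φ = +31.16600°, λ = -133.80633°
INJ1: φ = +31.57117°, λ = -134.10900°
Bx = cos φ₂ cos Δλ = 0.851979,  By = cos φ₂ sin Δλ = -0.004501
φₘ = atan2(sin φ₁ + sin φ₂, √((cos φ₁ + Bx)² + By²)) = 31.36867°
λₘ = λ₁ + atan2(By, cos φ₁ + Bx) = -133.95734°

31.369°N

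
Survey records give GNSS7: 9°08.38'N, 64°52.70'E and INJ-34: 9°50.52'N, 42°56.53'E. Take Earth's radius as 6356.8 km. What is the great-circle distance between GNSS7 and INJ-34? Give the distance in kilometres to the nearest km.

2401 km

GNSS7: φ = +9.13967°, λ = +64.87833°
INJ-34: φ = +9.84200°, λ = +42.94217°
Δφ = 0.7023°,  Δλ = -21.9362°
a = sin²(Δφ/2) + cos φ₁ cos φ₂ sin²(Δλ/2) = 0.035252
c = 2·arcsin(√a) = 0.377751 rad = 21.6435°
d = R·c = 6356.8 × 0.377751 = 2401.3 km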